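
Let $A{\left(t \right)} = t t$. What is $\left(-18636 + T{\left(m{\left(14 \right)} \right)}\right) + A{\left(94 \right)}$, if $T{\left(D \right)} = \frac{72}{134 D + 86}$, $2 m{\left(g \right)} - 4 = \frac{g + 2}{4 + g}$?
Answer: $- \frac{18237476}{1861} \approx -9799.8$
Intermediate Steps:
$A{\left(t \right)} = t^{2}$
$m{\left(g \right)} = 2 + \frac{2 + g}{2 \left(4 + g\right)}$ ($m{\left(g \right)} = 2 + \frac{\left(g + 2\right) \frac{1}{4 + g}}{2} = 2 + \frac{\left(2 + g\right) \frac{1}{4 + g}}{2} = 2 + \frac{\frac{1}{4 + g} \left(2 + g\right)}{2} = 2 + \frac{2 + g}{2 \left(4 + g\right)}$)
$T{\left(D \right)} = \frac{72}{86 + 134 D}$
$\left(-18636 + T{\left(m{\left(14 \right)} \right)}\right) + A{\left(94 \right)} = \left(-18636 + \frac{36}{43 + 67 \frac{18 + 5 \cdot 14}{2 \left(4 + 14\right)}}\right) + 94^{2} = \left(-18636 + \frac{36}{43 + 67 \frac{18 + 70}{2 \cdot 18}}\right) + 8836 = \left(-18636 + \frac{36}{43 + 67 \cdot \frac{1}{2} \cdot \frac{1}{18} \cdot 88}\right) + 8836 = \left(-18636 + \frac{36}{43 + 67 \cdot \frac{22}{9}}\right) + 8836 = \left(-18636 + \frac{36}{43 + \frac{1474}{9}}\right) + 8836 = \left(-18636 + \frac{36}{\frac{1861}{9}}\right) + 8836 = \left(-18636 + 36 \cdot \frac{9}{1861}\right) + 8836 = \left(-18636 + \frac{324}{1861}\right) + 8836 = - \frac{34681272}{1861} + 8836 = - \frac{18237476}{1861}$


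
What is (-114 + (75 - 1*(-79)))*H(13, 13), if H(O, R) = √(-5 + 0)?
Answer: 40*I*√5 ≈ 89.443*I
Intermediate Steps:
H(O, R) = I*√5 (H(O, R) = √(-5) = I*√5)
(-114 + (75 - 1*(-79)))*H(13, 13) = (-114 + (75 - 1*(-79)))*(I*√5) = (-114 + (75 + 79))*(I*√5) = (-114 + 154)*(I*√5) = 40*(I*√5) = 40*I*√5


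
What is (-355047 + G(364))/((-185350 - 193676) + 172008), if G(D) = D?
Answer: 50669/29574 ≈ 1.7133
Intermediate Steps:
(-355047 + G(364))/((-185350 - 193676) + 172008) = (-355047 + 364)/((-185350 - 193676) + 172008) = -354683/(-379026 + 172008) = -354683/(-207018) = -354683*(-1/207018) = 50669/29574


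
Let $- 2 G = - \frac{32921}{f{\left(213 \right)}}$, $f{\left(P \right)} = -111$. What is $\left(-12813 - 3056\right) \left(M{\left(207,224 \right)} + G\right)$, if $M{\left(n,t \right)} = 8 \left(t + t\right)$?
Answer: $- \frac{12103714763}{222} \approx -5.4521 \cdot 10^{7}$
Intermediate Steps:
$M{\left(n,t \right)} = 16 t$ ($M{\left(n,t \right)} = 8 \cdot 2 t = 16 t$)
$G = - \frac{32921}{222}$ ($G = - \frac{\left(-32921\right) \frac{1}{-111}}{2} = - \frac{\left(-32921\right) \left(- \frac{1}{111}\right)}{2} = \left(- \frac{1}{2}\right) \frac{32921}{111} = - \frac{32921}{222} \approx -148.29$)
$\left(-12813 - 3056\right) \left(M{\left(207,224 \right)} + G\right) = \left(-12813 - 3056\right) \left(16 \cdot 224 - \frac{32921}{222}\right) = - 15869 \left(3584 - \frac{32921}{222}\right) = \left(-15869\right) \frac{762727}{222} = - \frac{12103714763}{222}$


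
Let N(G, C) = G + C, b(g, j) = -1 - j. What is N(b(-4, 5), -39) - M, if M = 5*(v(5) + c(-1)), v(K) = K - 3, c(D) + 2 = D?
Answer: -40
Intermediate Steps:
c(D) = -2 + D
v(K) = -3 + K
N(G, C) = C + G
M = -5 (M = 5*((-3 + 5) + (-2 - 1)) = 5*(2 - 3) = 5*(-1) = -5)
N(b(-4, 5), -39) - M = (-39 + (-1 - 1*5)) - 1*(-5) = (-39 + (-1 - 5)) + 5 = (-39 - 6) + 5 = -45 + 5 = -40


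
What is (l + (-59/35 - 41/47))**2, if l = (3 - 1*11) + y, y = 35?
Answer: 1616602849/2706025 ≈ 597.41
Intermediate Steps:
l = 27 (l = (3 - 1*11) + 35 = (3 - 11) + 35 = -8 + 35 = 27)
(l + (-59/35 - 41/47))**2 = (27 + (-59/35 - 41/47))**2 = (27 - 4208/1645)**2 = (40207/1645)**2 = 1616602849/2706025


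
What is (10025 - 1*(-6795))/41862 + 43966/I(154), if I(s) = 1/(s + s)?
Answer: 283437730978/20931 ≈ 1.3542e+7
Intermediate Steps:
I(s) = 1/(2*s)
(10025 - 1*(-6795))/41862 + 43966/I(154) = (10025 - 1*(-6795))/41862 + 43966/(((½)/154)) = (10025 + 6795)*(1/41862) + 43966/(((½)*(1/154))) = 16820*(1/41862) + 43966/(1/308) = 8410/20931 + 43966*308 = 8410/20931 + 13541528 = 283437730978/20931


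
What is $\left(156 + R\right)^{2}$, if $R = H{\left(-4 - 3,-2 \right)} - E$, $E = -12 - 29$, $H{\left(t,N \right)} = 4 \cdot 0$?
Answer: $38809$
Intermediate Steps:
$H{\left(t,N \right)} = 0$
$E = -41$
$R = 41$ ($R = 0 - -41 = 0 + 41 = 41$)
$\left(156 + R\right)^{2} = \left(156 + 41\right)^{2} = 197^{2} = 38809$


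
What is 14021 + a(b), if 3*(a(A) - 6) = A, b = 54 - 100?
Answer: 42035/3 ≈ 14012.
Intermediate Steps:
b = -46
a(A) = 6 + A/3
14021 + a(b) = 14021 + (6 + (1/3)*(-46)) = 14021 + (6 - 46/3) = 14021 - 28/3 = 42035/3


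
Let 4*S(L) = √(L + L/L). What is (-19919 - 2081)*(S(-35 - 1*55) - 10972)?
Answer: 241384000 - 5500*I*√89 ≈ 2.4138e+8 - 51887.0*I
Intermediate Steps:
S(L) = √(1 + L)/4 (S(L) = √(L + L/L)/4 = √(L + 1)/4 = √(1 + L)/4)
(-19919 - 2081)*(S(-35 - 1*55) - 10972) = (-19919 - 2081)*(√(1 + (-35 - 1*55))/4 - 10972) = -22000*(√(1 + (-35 - 55))/4 - 10972) = -22000*(√(1 - 90)/4 - 10972) = -22000*(√(-89)/4 - 10972) = -22000*((I*√89)/4 - 10972) = -22000*(I*√89/4 - 10972) = -22000*(-10972 + I*√89/4) = 241384000 - 5500*I*√89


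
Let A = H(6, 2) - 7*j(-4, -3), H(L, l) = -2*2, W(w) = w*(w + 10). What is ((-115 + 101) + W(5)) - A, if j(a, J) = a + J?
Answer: 16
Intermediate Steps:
W(w) = w*(10 + w)
H(L, l) = -4
j(a, J) = J + a
A = 45 (A = -4 - 7*(-3 - 4) = -4 - 7*(-7) = -4 + 49 = 45)
((-115 + 101) + W(5)) - A = ((-115 + 101) + 5*(10 + 5)) - 1*45 = (-14 + 5*15) - 45 = (-14 + 75) - 45 = 61 - 45 = 16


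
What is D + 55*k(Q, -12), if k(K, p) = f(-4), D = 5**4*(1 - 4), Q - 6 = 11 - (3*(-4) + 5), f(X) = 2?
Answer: -1765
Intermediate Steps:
Q = 24 (Q = 6 + (11 - (3*(-4) + 5)) = 6 + (11 - (-12 + 5)) = 6 + (11 - 1*(-7)) = 6 + (11 + 7) = 6 + 18 = 24)
D = -1875 (D = 625*(-3) = -1875)
k(K, p) = 2
D + 55*k(Q, -12) = -1875 + 55*2 = -1875 + 110 = -1765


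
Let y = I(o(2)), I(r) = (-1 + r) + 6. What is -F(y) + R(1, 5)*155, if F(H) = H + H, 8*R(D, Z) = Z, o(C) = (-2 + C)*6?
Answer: 695/8 ≈ 86.875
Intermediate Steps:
o(C) = -12 + 6*C
R(D, Z) = Z/8
I(r) = 5 + r
y = 5 (y = 5 + (-12 + 6*2) = 5 + (-12 + 12) = 5 + 0 = 5)
F(H) = 2*H
-F(y) + R(1, 5)*155 = -2*5 + ((⅛)*5)*155 = -1*10 + (5/8)*155 = -10 + 775/8 = 695/8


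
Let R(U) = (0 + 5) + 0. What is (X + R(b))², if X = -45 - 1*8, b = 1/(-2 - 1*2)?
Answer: 2304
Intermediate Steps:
b = -¼ (b = 1/(-2 - 2) = 1/(-4) = -¼ ≈ -0.25000)
X = -53 (X = -45 - 8 = -53)
R(U) = 5 (R(U) = 5 + 0 = 5)
(X + R(b))² = (-53 + 5)² = (-48)² = 2304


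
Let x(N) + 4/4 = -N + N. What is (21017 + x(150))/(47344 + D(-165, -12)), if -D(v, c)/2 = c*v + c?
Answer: 2627/5426 ≈ 0.48415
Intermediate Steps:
D(v, c) = -2*c - 2*c*v (D(v, c) = -2*(c*v + c) = -2*(c + c*v) = -2*c - 2*c*v)
x(N) = -1 (x(N) = -1 + (-N + N) = -1 + 0 = -1)
(21017 + x(150))/(47344 + D(-165, -12)) = (21017 - 1)/(47344 - 2*(-12)*(1 - 165)) = 21016/(47344 - 2*(-12)*(-164)) = 21016/(47344 - 3936) = 21016/43408 = 21016*(1/43408) = 2627/5426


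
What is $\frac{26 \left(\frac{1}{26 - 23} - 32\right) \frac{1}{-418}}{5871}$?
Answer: $\frac{65}{193743} \approx 0.0003355$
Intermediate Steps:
$\frac{26 \left(\frac{1}{26 - 23} - 32\right) \frac{1}{-418}}{5871} = 26 \left(\frac{1}{3} - 32\right) \left(- \frac{1}{418}\right) \frac{1}{5871} = 26 \left(- \frac{95}{3}\right) \left(- \frac{1}{418}\right) \frac{1}{5871} = \left(- \frac{2470}{3}\right) \left(- \frac{1}{418}\right) \frac{1}{5871} = \frac{65}{33} \cdot \frac{1}{5871} = \frac{65}{193743}$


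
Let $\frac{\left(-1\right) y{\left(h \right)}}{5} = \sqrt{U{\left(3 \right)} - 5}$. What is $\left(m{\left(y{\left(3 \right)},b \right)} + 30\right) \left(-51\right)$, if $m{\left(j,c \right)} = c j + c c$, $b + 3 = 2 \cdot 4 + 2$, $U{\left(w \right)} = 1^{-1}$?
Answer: $-4029 + 3570 i \approx -4029.0 + 3570.0 i$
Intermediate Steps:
$U{\left(w \right)} = 1$
$y{\left(h \right)} = - 10 i$ ($y{\left(h \right)} = - 5 \sqrt{1 - 5} = - 5 \sqrt{-4} = - 5 \cdot 2 i = - 10 i$)
$b = 7$ ($b = -3 + \left(2 \cdot 4 + 2\right) = -3 + \left(8 + 2\right) = -3 + 10 = 7$)
$m{\left(j,c \right)} = c^{2} + c j$ ($m{\left(j,c \right)} = c j + c^{2} = c^{2} + c j$)
$\left(m{\left(y{\left(3 \right)},b \right)} + 30\right) \left(-51\right) = \left(7 \left(7 - 10 i\right) + 30\right) \left(-51\right) = \left(\left(49 - 70 i\right) + 30\right) \left(-51\right) = \left(79 - 70 i\right) \left(-51\right) = -4029 + 3570 i$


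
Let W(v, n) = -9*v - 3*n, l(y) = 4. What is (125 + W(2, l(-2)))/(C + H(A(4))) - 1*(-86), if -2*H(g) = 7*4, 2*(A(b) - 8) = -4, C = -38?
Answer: 4377/52 ≈ 84.173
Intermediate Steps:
A(b) = 6 (A(b) = 8 + (1/2)*(-4) = 8 - 2 = 6)
H(g) = -14 (H(g) = -7*4/2 = -1/2*28 = -14)
(125 + W(2, l(-2)))/(C + H(A(4))) - 1*(-86) = (125 + (-9*2 - 3*4))/(-38 - 14) - 1*(-86) = (125 + (-18 - 12))/(-52) + 86 = (125 - 30)*(-1/52) + 86 = 95*(-1/52) + 86 = -95/52 + 86 = 4377/52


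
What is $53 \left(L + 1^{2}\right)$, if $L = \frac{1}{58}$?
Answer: $\frac{3127}{58} \approx 53.914$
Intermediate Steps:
$L = \frac{1}{58} \approx 0.017241$
$53 \left(L + 1^{2}\right) = 53 \left(\frac{1}{58} + 1^{2}\right) = 53 \left(\frac{1}{58} + 1\right) = 53 \cdot \frac{59}{58} = \frac{3127}{58}$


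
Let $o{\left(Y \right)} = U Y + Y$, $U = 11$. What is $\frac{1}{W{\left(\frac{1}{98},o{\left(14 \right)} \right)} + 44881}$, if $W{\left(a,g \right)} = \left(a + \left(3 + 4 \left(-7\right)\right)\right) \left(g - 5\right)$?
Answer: $\frac{98}{3999151} \approx 2.4505 \cdot 10^{-5}$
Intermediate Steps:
$o{\left(Y \right)} = 12 Y$ ($o{\left(Y \right)} = 11 Y + Y = 12 Y$)
$W{\left(a,g \right)} = \left(-25 + a\right) \left(-5 + g\right)$ ($W{\left(a,g \right)} = \left(a + \left(3 - 28\right)\right) \left(-5 + g\right) = \left(a - 25\right) \left(-5 + g\right) = \left(-25 + a\right) \left(-5 + g\right)$)
$\frac{1}{W{\left(\frac{1}{98},o{\left(14 \right)} \right)} + 44881} = \frac{1}{\left(125 - 25 \cdot 12 \cdot 14 - \frac{5}{98} + \frac{12 \cdot 14}{98}\right) + 44881} = \frac{1}{\left(125 - 4200 - \frac{5}{98} + \frac{1}{98} \cdot 168\right) + 44881} = \frac{1}{\left(125 - 4200 - \frac{5}{98} + \frac{12}{7}\right) + 44881} = \frac{1}{- \frac{399187}{98} + 44881} = \frac{1}{\frac{3999151}{98}} = \frac{98}{3999151}$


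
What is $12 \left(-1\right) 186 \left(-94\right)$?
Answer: $209808$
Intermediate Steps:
$12 \left(-1\right) 186 \left(-94\right) = \left(-12\right) 186 \left(-94\right) = \left(-2232\right) \left(-94\right) = 209808$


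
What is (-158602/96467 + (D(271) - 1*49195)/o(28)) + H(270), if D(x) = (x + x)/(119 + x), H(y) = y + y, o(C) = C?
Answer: -45844776017/37622130 ≈ -1218.6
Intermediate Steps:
H(y) = 2*y
D(x) = 2*x/(119 + x) (D(x) = (2*x)/(119 + x) = 2*x/(119 + x))
(-158602/96467 + (D(271) - 1*49195)/o(28)) + H(270) = (-158602/96467 + (2*271/(119 + 271) - 1*49195)/28) + 2*270 = (-158602*1/96467 + (2*271/390 - 49195)*(1/28)) + 540 = (-158602/96467 + (2*271*(1/390) - 49195)*(1/28)) + 540 = (-158602/96467 + (271/195 - 49195)*(1/28)) + 540 = (-158602/96467 - 9592754/195*1/28) + 540 = (-158602/96467 - 4796377/2730) + 540 = -66160726217/37622130 + 540 = -45844776017/37622130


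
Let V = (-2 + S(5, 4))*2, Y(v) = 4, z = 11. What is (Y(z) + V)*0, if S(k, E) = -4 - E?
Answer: 0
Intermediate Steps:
V = -20 (V = (-2 + (-4 - 1*4))*2 = (-2 + (-4 - 4))*2 = (-2 - 8)*2 = -10*2 = -20)
(Y(z) + V)*0 = (4 - 20)*0 = -16*0 = 0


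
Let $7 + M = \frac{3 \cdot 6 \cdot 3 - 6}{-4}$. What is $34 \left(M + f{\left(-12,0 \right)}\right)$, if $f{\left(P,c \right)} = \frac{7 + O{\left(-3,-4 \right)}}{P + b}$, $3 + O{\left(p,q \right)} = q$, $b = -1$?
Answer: $-646$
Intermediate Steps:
$O{\left(p,q \right)} = -3 + q$
$f{\left(P,c \right)} = 0$ ($f{\left(P,c \right)} = \frac{7 - 7}{P - 1} = \frac{7 - 7}{-1 + P} = \frac{0}{-1 + P} = 0$)
$M = -19$ ($M = -7 + \frac{3 \cdot 6 \cdot 3 - 6}{-4} = -7 + \left(3 \cdot 18 - 6\right) \left(- \frac{1}{4}\right) = -7 + \left(54 - 6\right) \left(- \frac{1}{4}\right) = -7 + 48 \left(- \frac{1}{4}\right) = -7 - 12 = -19$)
$34 \left(M + f{\left(-12,0 \right)}\right) = 34 \left(-19 + 0\right) = 34 \left(-19\right) = -646$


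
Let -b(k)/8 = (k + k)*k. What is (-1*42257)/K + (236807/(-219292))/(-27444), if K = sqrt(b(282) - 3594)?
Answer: 236807/6018249648 + 42257*I*sqrt(1275978)/1275978 ≈ 3.9348e-5 + 37.409*I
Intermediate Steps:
b(k) = -16*k**2 (b(k) = -8*(k + k)*k = -8*2*k*k = -16*k**2)
K = I*sqrt(1275978) (K = sqrt(-16*282**2 - 3594) = sqrt(-16*79524 - 3594) = sqrt(-1272384 - 3594) = sqrt(-1275978) = I*sqrt(1275978) ≈ 1129.6*I)
(-1*42257)/K + (236807/(-219292))/(-27444) = (-1*42257)/((I*sqrt(1275978))) + (236807/(-219292))/(-27444) = -(-42257)*I*sqrt(1275978)/1275978 + (236807*(-1/219292))*(-1/27444) = 42257*I*sqrt(1275978)/1275978 - 236807/219292*(-1/27444) = 42257*I*sqrt(1275978)/1275978 + 236807/6018249648 = 236807/6018249648 + 42257*I*sqrt(1275978)/1275978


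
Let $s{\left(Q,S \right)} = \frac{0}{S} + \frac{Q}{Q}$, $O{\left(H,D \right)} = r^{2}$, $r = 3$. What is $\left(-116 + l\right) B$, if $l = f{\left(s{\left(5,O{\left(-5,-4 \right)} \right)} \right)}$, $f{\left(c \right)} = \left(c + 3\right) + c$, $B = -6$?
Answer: $666$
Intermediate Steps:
$O{\left(H,D \right)} = 9$ ($O{\left(H,D \right)} = 3^{2} = 9$)
$s{\left(Q,S \right)} = 1$ ($s{\left(Q,S \right)} = 0 + 1 = 1$)
$f{\left(c \right)} = 3 + 2 c$ ($f{\left(c \right)} = \left(3 + c\right) + c = 3 + 2 c$)
$l = 5$ ($l = 3 + 2 \cdot 1 = 3 + 2 = 5$)
$\left(-116 + l\right) B = \left(-116 + 5\right) \left(-6\right) = \left(-111\right) \left(-6\right) = 666$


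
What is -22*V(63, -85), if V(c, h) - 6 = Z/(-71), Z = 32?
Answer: -8668/71 ≈ -122.08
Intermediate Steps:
V(c, h) = 394/71 (V(c, h) = 6 + 32/(-71) = 6 + 32*(-1/71) = 6 - 32/71 = 394/71)
-22*V(63, -85) = -22*394/71 = -8668/71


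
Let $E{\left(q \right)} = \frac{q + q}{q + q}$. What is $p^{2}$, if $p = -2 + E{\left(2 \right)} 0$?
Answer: $4$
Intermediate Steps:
$E{\left(q \right)} = 1$ ($E{\left(q \right)} = \frac{2 q}{2 q} = 2 q \frac{1}{2 q} = 1$)
$p = -2$ ($p = -2 + 1 \cdot 0 = -2 + 0 = -2$)
$p^{2} = \left(-2\right)^{2} = 4$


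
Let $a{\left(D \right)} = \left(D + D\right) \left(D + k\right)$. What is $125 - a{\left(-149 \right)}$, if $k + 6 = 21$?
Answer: $-39807$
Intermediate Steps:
$k = 15$ ($k = -6 + 21 = 15$)
$a{\left(D \right)} = 2 D \left(15 + D\right)$ ($a{\left(D \right)} = \left(D + D\right) \left(D + 15\right) = 2 D \left(15 + D\right)$)
$125 - a{\left(-149 \right)} = 125 - 2 \left(-149\right) \left(15 - 149\right) = 125 - 2 \left(-149\right) \left(-134\right) = 125 - 39932 = -39807$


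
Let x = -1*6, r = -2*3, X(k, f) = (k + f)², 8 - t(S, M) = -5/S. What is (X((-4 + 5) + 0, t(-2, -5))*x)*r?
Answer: 1521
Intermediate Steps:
t(S, M) = 8 + 5/S (t(S, M) = 8 - (-5)/S = 8 + 5/S)
X(k, f) = (f + k)²
r = -6
x = -6
(X((-4 + 5) + 0, t(-2, -5))*x)*r = (((8 + 5/(-2)) + ((-4 + 5) + 0))²*(-6))*(-6) = (((8 + 5*(-½)) + (1 + 0))²*(-6))*(-6) = (((8 - 5/2) + 1)²*(-6))*(-6) = ((11/2 + 1)²*(-6))*(-6) = ((13/2)²*(-6))*(-6) = ((169/4)*(-6))*(-6) = -507/2*(-6) = 1521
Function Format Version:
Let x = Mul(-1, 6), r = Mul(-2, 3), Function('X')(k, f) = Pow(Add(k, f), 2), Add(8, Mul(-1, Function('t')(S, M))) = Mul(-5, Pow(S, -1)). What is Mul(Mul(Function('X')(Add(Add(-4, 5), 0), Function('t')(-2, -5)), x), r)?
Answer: 1521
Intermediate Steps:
Function('t')(S, M) = Add(8, Mul(5, Pow(S, -1))) (Function('t')(S, M) = Add(8, Mul(-1, Mul(-5, Pow(S, -1)))) = Add(8, Mul(5, Pow(S, -1))))
Function('X')(k, f) = Pow(Add(f, k), 2)
r = -6
x = -6
Mul(Mul(Function('X')(Add(Add(-4, 5), 0), Function('t')(-2, -5)), x), r) = Mul(Mul(Pow(Add(Add(8, Mul(5, Pow(-2, -1))), Add(Add(-4, 5), 0)), 2), -6), -6) = Mul(Mul(Pow(Add(Add(8, Mul(5, Rational(-1, 2))), Add(1, 0)), 2), -6), -6) = Mul(Mul(Pow(Add(Add(8, Rational(-5, 2)), 1), 2), -6), -6) = Mul(Mul(Pow(Add(Rational(11, 2), 1), 2), -6), -6) = Mul(Mul(Pow(Rational(13, 2), 2), -6), -6) = Mul(Mul(Rational(169, 4), -6), -6) = Mul(Rational(-507, 2), -6) = 1521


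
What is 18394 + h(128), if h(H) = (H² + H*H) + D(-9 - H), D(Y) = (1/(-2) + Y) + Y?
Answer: 101775/2 ≈ 50888.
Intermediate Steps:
D(Y) = -½ + 2*Y (D(Y) = (-½ + Y) + Y = -½ + 2*Y)
h(H) = -37/2 - 2*H + 2*H² (h(H) = (H² + H*H) + (-½ + 2*(-9 - H)) = (H² + H²) + (-½ + (-18 - 2*H)) = 2*H² + (-37/2 - 2*H) = -37/2 - 2*H + 2*H²)
18394 + h(128) = 18394 + (-37/2 - 2*128 + 2*128²) = 18394 + (-37/2 - 256 + 2*16384) = 18394 + (-37/2 - 256 + 32768) = 18394 + 64987/2 = 101775/2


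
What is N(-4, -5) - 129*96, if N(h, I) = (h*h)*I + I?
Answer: -12469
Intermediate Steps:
N(h, I) = I + I*h**2 (N(h, I) = h**2*I + I = I*h**2 + I = I + I*h**2)
N(-4, -5) - 129*96 = -5*(1 + (-4)**2) - 129*96 = -5*(1 + 16) - 12384 = -5*17 - 12384 = -85 - 12384 = -12469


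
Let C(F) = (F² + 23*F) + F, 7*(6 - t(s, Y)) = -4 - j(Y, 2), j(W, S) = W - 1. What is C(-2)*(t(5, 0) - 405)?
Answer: 122760/7 ≈ 17537.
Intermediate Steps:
j(W, S) = -1 + W
t(s, Y) = 45/7 + Y/7 (t(s, Y) = 6 - (-4 - (-1 + Y))/7 = 6 - (-4 + (1 - Y))/7 = 6 - (-3 - Y)/7 = 6 + (3/7 + Y/7) = 45/7 + Y/7)
C(F) = F² + 24*F
C(-2)*(t(5, 0) - 405) = (-2*(24 - 2))*((45/7 + (⅐)*0) - 405) = (-2*22)*((45/7 + 0) - 405) = -44*(45/7 - 405) = -44*(-2790/7) = 122760/7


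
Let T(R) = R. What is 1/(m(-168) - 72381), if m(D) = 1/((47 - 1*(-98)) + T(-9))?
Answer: -136/9843815 ≈ -1.3816e-5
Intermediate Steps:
m(D) = 1/136 (m(D) = 1/((47 - 1*(-98)) - 9) = 1/((47 + 98) - 9) = 1/(145 - 9) = 1/136)
1/(m(-168) - 72381) = 1/(1/136 - 72381) = 1/(-9843815/136) = -136/9843815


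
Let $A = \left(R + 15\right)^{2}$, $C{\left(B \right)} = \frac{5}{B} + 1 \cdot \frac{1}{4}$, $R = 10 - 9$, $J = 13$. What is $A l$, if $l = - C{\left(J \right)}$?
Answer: $- \frac{2112}{13} \approx -162.46$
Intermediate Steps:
$R = 1$
$C{\left(B \right)} = \frac{1}{4} + \frac{5}{B}$ ($C{\left(B \right)} = \frac{5}{B} + 1 \cdot \frac{1}{4} = \frac{5}{B} + \frac{1}{4} = \frac{1}{4} + \frac{5}{B}$)
$l = - \frac{33}{52}$ ($l = - \frac{20 + 13}{4 \cdot 13} = - \frac{33}{4 \cdot 13} = \left(-1\right) \frac{33}{52} = - \frac{33}{52} \approx -0.63461$)
$A = 256$ ($A = \left(1 + 15\right)^{2} = 16^{2} = 256$)
$A l = 256 \left(- \frac{33}{52}\right) = - \frac{2112}{13}$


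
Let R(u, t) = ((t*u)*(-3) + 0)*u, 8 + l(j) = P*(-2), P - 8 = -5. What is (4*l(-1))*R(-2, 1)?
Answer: 672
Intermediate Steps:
P = 3 (P = 8 - 5 = 3)
l(j) = -14 (l(j) = -8 + 3*(-2) = -8 - 6 = -14)
R(u, t) = -3*t*u² (R(u, t) = (-3*t*u + 0)*u = (-3*t*u)*u = -3*t*u²)
(4*l(-1))*R(-2, 1) = (4*(-14))*(-3*1*(-2)²) = -(-168)*4 = -56*(-12) = 672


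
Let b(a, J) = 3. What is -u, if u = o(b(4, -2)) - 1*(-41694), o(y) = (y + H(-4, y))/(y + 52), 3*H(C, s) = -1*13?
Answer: -6879506/165 ≈ -41694.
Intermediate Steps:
H(C, s) = -13/3 (H(C, s) = (-1*13)/3 = (⅓)*(-13) = -13/3)
o(y) = (-13/3 + y)/(52 + y) (o(y) = (y - 13/3)/(y + 52) = (-13/3 + y)/(52 + y))
u = 6879506/165 (u = (-13/3 + 3)/(52 + 3) - 1*(-41694) = -4/3/55 + 41694 = (1/55)*(-4/3) + 41694 = -4/165 + 41694 = 6879506/165 ≈ 41694.)
-u = -1*6879506/165 = -6879506/165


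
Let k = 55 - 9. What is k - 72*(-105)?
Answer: 7606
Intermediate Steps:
k = 46
k - 72*(-105) = 46 - 72*(-105) = 46 + 7560 = 7606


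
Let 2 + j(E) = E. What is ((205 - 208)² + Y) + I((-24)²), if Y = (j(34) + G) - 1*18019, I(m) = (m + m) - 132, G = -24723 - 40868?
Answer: -82549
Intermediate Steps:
j(E) = -2 + E
G = -65591
I(m) = -132 + 2*m (I(m) = 2*m - 132 = -132 + 2*m)
Y = -83578 (Y = ((-2 + 34) - 65591) - 1*18019 = (32 - 65591) - 18019 = -65559 - 18019 = -83578)
((205 - 208)² + Y) + I((-24)²) = ((205 - 208)² - 83578) + (-132 + 2*(-24)²) = ((-3)² - 83578) + (-132 + 2*576) = (9 - 83578) + (-132 + 1152) = -83569 + 1020 = -82549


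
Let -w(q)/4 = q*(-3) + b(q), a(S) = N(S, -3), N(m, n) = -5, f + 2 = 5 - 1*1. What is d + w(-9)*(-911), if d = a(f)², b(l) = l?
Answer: 65617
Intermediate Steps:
f = 2 (f = -2 + (5 - 1*1) = -2 + (5 - 1) = -2 + 4 = 2)
a(S) = -5
w(q) = 8*q (w(q) = -4*(q*(-3) + q) = -4*(-3*q + q) = -(-8)*q = 8*q)
d = 25 (d = (-5)² = 25)
d + w(-9)*(-911) = 25 + (8*(-9))*(-911) = 25 - 72*(-911) = 25 + 65592 = 65617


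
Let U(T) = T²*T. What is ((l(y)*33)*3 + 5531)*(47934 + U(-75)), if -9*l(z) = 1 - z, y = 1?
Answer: -2068267671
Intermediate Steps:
U(T) = T³
l(z) = -⅑ + z/9 (l(z) = -(1 - z)/9 = -⅑ + z/9)
((l(y)*33)*3 + 5531)*(47934 + U(-75)) = (((-⅑ + (⅑)*1)*33)*3 + 5531)*(47934 + (-75)³) = (((-⅑ + ⅑)*33)*3 + 5531)*(47934 - 421875) = ((0*33)*3 + 5531)*(-373941) = (0*3 + 5531)*(-373941) = (0 + 5531)*(-373941) = 5531*(-373941) = -2068267671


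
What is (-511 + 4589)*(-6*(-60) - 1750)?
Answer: -5668420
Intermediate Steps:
(-511 + 4589)*(-6*(-60) - 1750) = 4078*(360 - 1750) = 4078*(-1390) = -5668420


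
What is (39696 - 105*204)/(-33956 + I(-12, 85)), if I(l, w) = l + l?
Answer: -4569/8495 ≈ -0.53785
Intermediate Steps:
I(l, w) = 2*l
(39696 - 105*204)/(-33956 + I(-12, 85)) = (39696 - 105*204)/(-33956 + 2*(-12)) = (39696 - 21420)/(-33956 - 24) = 18276/(-33980) = 18276*(-1/33980) = -4569/8495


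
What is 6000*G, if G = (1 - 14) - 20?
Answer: -198000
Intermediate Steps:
G = -33 (G = -13 - 20 = -33)
6000*G = 6000*(-33) = -198000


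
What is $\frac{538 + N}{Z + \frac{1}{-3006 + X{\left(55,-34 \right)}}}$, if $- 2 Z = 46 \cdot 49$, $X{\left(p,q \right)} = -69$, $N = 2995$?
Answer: $- \frac{10863975}{3465526} \approx -3.1349$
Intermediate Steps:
$Z = -1127$ ($Z = - \frac{46 \cdot 49}{2} = \left(- \frac{1}{2}\right) 2254 = -1127$)
$\frac{538 + N}{Z + \frac{1}{-3006 + X{\left(55,-34 \right)}}} = \frac{538 + 2995}{-1127 + \frac{1}{-3006 - 69}} = \frac{3533}{-1127 + \frac{1}{-3075}} = \frac{3533}{-1127 - \frac{1}{3075}} = \frac{3533}{- \frac{3465526}{3075}} = 3533 \left(- \frac{3075}{3465526}\right) = - \frac{10863975}{3465526}$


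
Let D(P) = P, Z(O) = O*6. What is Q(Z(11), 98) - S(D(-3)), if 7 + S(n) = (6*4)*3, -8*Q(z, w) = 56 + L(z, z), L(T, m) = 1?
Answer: -577/8 ≈ -72.125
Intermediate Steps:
Z(O) = 6*O
Q(z, w) = -57/8 (Q(z, w) = -(56 + 1)/8 = -⅛*57 = -57/8)
S(n) = 65 (S(n) = -7 + (6*4)*3 = -7 + 24*3 = -7 + 72 = 65)
Q(Z(11), 98) - S(D(-3)) = -57/8 - 1*65 = -57/8 - 65 = -577/8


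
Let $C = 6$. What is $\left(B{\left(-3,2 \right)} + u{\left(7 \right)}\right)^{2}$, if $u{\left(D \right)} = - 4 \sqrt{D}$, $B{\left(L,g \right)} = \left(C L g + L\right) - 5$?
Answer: $2048 + 352 \sqrt{7} \approx 2979.3$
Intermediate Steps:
$B{\left(L,g \right)} = -5 + L + 6 L g$ ($B{\left(L,g \right)} = \left(6 L g + L\right) - 5 = \left(L + 6 L g\right) - 5 = -5 + L + 6 L g$)
$\left(B{\left(-3,2 \right)} + u{\left(7 \right)}\right)^{2} = \left(\left(-5 - 3 + 6 \left(-3\right) 2\right) - 4 \sqrt{7}\right)^{2} = \left(\left(-5 - 3 - 36\right) - 4 \sqrt{7}\right)^{2} = \left(-44 - 4 \sqrt{7}\right)^{2}$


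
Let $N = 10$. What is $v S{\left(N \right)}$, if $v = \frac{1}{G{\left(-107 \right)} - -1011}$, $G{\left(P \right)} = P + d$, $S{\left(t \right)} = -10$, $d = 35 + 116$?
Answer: $- \frac{2}{211} \approx -0.0094787$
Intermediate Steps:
$d = 151$
$G{\left(P \right)} = 151 + P$ ($G{\left(P \right)} = P + 151 = 151 + P$)
$v = \frac{1}{1055}$ ($v = \frac{1}{\left(151 - 107\right) - -1011} = \frac{1}{44 + \left(-18097 + 19108\right)} = \frac{1}{44 + 1011} = \frac{1}{1055} \approx 0.00094787$)
$v S{\left(N \right)} = \frac{1}{1055} \left(-10\right) = - \frac{2}{211}$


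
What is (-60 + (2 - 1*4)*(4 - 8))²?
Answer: 2704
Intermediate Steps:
(-60 + (2 - 1*4)*(4 - 8))² = (-60 + (2 - 4)*(-4))² = (-60 - 2*(-4))² = (-60 + 8)² = (-52)² = 2704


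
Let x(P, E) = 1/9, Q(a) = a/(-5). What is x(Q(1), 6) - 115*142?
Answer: -146969/9 ≈ -16330.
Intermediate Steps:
Q(a) = -a/5 (Q(a) = a*(-⅕) = -a/5)
x(P, E) = ⅑ (x(P, E) = 1*(⅑) = ⅑)
x(Q(1), 6) - 115*142 = ⅑ - 115*142 = ⅑ - 16330 = -146969/9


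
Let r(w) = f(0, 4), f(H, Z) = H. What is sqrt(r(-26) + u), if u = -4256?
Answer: 4*I*sqrt(266) ≈ 65.238*I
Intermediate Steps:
r(w) = 0
sqrt(r(-26) + u) = sqrt(0 - 4256) = sqrt(-4256) = 4*I*sqrt(266)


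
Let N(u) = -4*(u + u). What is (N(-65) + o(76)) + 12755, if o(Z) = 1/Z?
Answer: 1008901/76 ≈ 13275.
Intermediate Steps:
N(u) = -8*u
(N(-65) + o(76)) + 12755 = (-8*(-65) + 1/76) + 12755 = (520 + 1/76) + 12755 = 39521/76 + 12755 = 1008901/76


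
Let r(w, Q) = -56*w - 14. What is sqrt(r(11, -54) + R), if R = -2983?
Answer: I*sqrt(3613) ≈ 60.108*I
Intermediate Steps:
r(w, Q) = -14 - 56*w
sqrt(r(11, -54) + R) = sqrt((-14 - 56*11) - 2983) = sqrt((-14 - 616) - 2983) = sqrt(-630 - 2983) = sqrt(-3613) = I*sqrt(3613)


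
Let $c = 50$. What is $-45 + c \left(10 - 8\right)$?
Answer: $55$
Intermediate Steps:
$-45 + c \left(10 - 8\right) = -45 + 50 \left(10 - 8\right) = -45 + 50 \cdot 2 = -45 + 100 = 55$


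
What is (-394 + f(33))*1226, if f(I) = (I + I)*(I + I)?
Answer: 4857412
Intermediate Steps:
f(I) = 4*I**2 (f(I) = (2*I)*(2*I) = 4*I**2)
(-394 + f(33))*1226 = (-394 + 4*33**2)*1226 = (-394 + 4*1089)*1226 = (-394 + 4356)*1226 = 3962*1226 = 4857412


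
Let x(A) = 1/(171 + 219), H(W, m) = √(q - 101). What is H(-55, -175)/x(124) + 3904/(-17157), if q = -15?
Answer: -3904/17157 + 780*I*√29 ≈ -0.22755 + 4200.4*I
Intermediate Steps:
H(W, m) = 2*I*√29 (H(W, m) = √(-15 - 101) = √(-116) = 2*I*√29)
x(A) = 1/390
H(-55, -175)/x(124) + 3904/(-17157) = (2*I*√29)/(1/390) + 3904/(-17157) = (2*I*√29)*390 + 3904*(-1/17157) = 780*I*√29 - 3904/17157 = -3904/17157 + 780*I*√29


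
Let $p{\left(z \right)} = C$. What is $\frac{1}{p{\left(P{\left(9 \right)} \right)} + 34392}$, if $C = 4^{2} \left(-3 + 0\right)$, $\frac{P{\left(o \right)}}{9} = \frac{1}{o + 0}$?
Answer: $\frac{1}{34344} \approx 2.9117 \cdot 10^{-5}$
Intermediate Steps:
$P{\left(o \right)} = \frac{9}{o}$ ($P{\left(o \right)} = \frac{9}{o + 0} = \frac{9}{o}$)
$C = -48$ ($C = 16 \left(-3\right) = -48$)
$p{\left(z \right)} = -48$
$\frac{1}{p{\left(P{\left(9 \right)} \right)} + 34392} = \frac{1}{-48 + 34392} = \frac{1}{34344}$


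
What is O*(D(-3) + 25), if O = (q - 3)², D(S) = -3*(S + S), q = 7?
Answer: 688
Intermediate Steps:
D(S) = -6*S
O = 16 (O = (7 - 3)² = 4² = 16)
O*(D(-3) + 25) = 16*(-6*(-3) + 25) = 16*(18 + 25) = 16*43 = 688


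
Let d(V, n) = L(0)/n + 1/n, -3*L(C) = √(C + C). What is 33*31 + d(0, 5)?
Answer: 5116/5 ≈ 1023.2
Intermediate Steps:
L(C) = -√2*√C/3 (L(C) = -√(C + C)/3 = -√2*√C/3)
d(V, n) = 1/n (d(V, n) = (-√2*√0/3)/n + 1/n = (-⅓*√2*0)/n + 1/n = 0/n + 1/n = 0 + 1/n = 1/n)
33*31 + d(0, 5) = 33*31 + 1/5 = 1023 + ⅕ = 5116/5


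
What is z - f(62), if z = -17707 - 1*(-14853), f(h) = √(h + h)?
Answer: -2854 - 2*√31 ≈ -2865.1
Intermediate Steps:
f(h) = √2*√h (f(h) = √(2*h) = √2*√h)
z = -2854 (z = -17707 + 14853 = -2854)
z - f(62) = -2854 - √2*√62 = -2854 - 2*√31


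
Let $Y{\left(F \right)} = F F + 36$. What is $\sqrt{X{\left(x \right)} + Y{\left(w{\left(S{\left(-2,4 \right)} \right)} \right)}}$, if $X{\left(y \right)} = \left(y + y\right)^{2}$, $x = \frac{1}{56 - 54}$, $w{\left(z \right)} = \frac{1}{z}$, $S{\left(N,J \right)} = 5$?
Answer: $\frac{\sqrt{926}}{5} \approx 6.0861$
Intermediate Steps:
$x = \frac{1}{2} \approx 0.5$
$Y{\left(F \right)} = 36 + F^{2}$ ($Y{\left(F \right)} = F^{2} + 36 = 36 + F^{2}$)
$X{\left(y \right)} = 4 y^{2}$ ($X{\left(y \right)} = \left(2 y\right)^{2} = 4 y^{2}$)
$\sqrt{X{\left(x \right)} + Y{\left(w{\left(S{\left(-2,4 \right)} \right)} \right)}} = \sqrt{\frac{4}{4} + \left(36 + \left(\frac{1}{5}\right)^{2}\right)} = \sqrt{4 \cdot \frac{1}{4} + \left(36 + \left(\frac{1}{5}\right)^{2}\right)} = \sqrt{1 + \left(36 + \frac{1}{25}\right)} = \sqrt{1 + \frac{901}{25}} = \sqrt{\frac{926}{25}} = \frac{\sqrt{926}}{5}$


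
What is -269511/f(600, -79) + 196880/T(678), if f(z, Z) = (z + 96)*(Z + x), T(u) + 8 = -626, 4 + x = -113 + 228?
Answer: -759296889/2353408 ≈ -322.64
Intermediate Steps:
x = 111 (x = -4 + (-113 + 228) = -4 + 115 = 111)
T(u) = -634 (T(u) = -8 - 626 = -634)
f(z, Z) = (96 + z)*(111 + Z) (f(z, Z) = (z + 96)*(Z + 111) = (96 + z)*(111 + Z))
-269511/f(600, -79) + 196880/T(678) = -269511/(10656 + 96*(-79) + 111*600 - 79*600) + 196880/(-634) = -269511/(10656 - 7584 + 66600 - 47400) + 196880*(-1/634) = -269511/22272 - 98440/317 = -269511*1/22272 - 98440/317 = -89837/7424 - 98440/317 = -759296889/2353408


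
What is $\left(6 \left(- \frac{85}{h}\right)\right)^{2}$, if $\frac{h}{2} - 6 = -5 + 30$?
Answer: $\frac{65025}{961} \approx 67.664$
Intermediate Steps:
$h = 62$ ($h = 12 + 2 \left(-5 + 30\right) = 12 + 2 \cdot 25 = 12 + 50 = 62$)
$\left(6 \left(- \frac{85}{h}\right)\right)^{2} = \left(6 \left(- \frac{85}{62}\right)\right)^{2} = \left(- \frac{255}{31}\right)^{2} = \frac{65025}{961}$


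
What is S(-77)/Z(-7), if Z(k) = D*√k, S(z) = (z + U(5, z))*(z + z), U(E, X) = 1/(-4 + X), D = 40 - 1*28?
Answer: -34309*I*√7/243 ≈ -373.55*I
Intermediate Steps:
D = 12 (D = 40 - 28 = 12)
S(z) = 2*z*(z + 1/(-4 + z)) (S(z) = (z + 1/(-4 + z))*(z + z) = (z + 1/(-4 + z))*(2*z) = 2*z*(z + 1/(-4 + z)))
Z(k) = 12*√k
S(-77)/Z(-7) = (2*(-77)*(1 - 77*(-4 - 77))/(-4 - 77))/((12*√(-7))) = (2*(-77)*(1 - 77*(-81))/(-81))/((12*(I*√7))) = (2*(-77)*(-1/81)*(1 + 6237))/((12*I*√7)) = (2*(-77)*(-1/81)*6238)*(-I*√7/84) = 960652*(-I*√7/84)/81 = -34309*I*√7/243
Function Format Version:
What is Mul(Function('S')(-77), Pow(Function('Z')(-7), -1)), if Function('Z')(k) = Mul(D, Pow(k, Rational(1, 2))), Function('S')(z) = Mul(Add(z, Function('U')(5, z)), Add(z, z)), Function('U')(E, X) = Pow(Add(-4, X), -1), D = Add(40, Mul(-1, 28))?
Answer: Mul(Rational(-34309, 243), I, Pow(7, Rational(1, 2))) ≈ Mul(-373.55, I)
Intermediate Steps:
D = 12 (D = Add(40, -28) = 12)
Function('S')(z) = Mul(2, z, Add(z, Pow(Add(-4, z), -1))) (Function('S')(z) = Mul(Add(z, Pow(Add(-4, z), -1)), Add(z, z)) = Mul(Add(z, Pow(Add(-4, z), -1)), Mul(2, z)) = Mul(2, z, Add(z, Pow(Add(-4, z), -1))))
Function('Z')(k) = Mul(12, Pow(k, Rational(1, 2)))
Mul(Function('S')(-77), Pow(Function('Z')(-7), -1)) = Mul(Mul(2, -77, Pow(Add(-4, -77), -1), Add(1, Mul(-77, Add(-4, -77)))), Pow(Mul(12, Pow(-7, Rational(1, 2))), -1)) = Mul(Mul(2, -77, Pow(-81, -1), Add(1, Mul(-77, -81))), Pow(Mul(12, Mul(I, Pow(7, Rational(1, 2)))), -1)) = Mul(Mul(2, -77, Rational(-1, 81), Add(1, 6237)), Pow(Mul(12, I, Pow(7, Rational(1, 2))), -1)) = Mul(Mul(2, -77, Rational(-1, 81), 6238), Mul(Rational(-1, 84), I, Pow(7, Rational(1, 2)))) = Mul(Rational(960652, 81), Mul(Rational(-1, 84), I, Pow(7, Rational(1, 2)))) = Mul(Rational(-34309, 243), I, Pow(7, Rational(1, 2)))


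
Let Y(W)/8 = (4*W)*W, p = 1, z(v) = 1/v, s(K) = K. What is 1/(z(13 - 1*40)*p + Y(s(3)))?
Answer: 27/7775 ≈ 0.0034727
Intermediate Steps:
Y(W) = 32*W² (Y(W) = 8*((4*W)*W) = 8*(4*W²) = 32*W²)
1/(z(13 - 1*40)*p + Y(s(3))) = 1/(1/(13 - 1*40) + 32*3²) = 1/(1/(13 - 40) + 32*9) = 1/(1/(-27) + 288) = 1/(-1/27*1 + 288) = 1/(-1/27 + 288) = 1/(7775/27) = 27/7775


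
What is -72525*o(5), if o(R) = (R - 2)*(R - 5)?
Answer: 0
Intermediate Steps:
o(R) = (-5 + R)*(-2 + R) (o(R) = (-2 + R)*(-5 + R) = (-5 + R)*(-2 + R))
-72525*o(5) = -72525*(10 + 5² - 7*5) = -72525*(10 + 25 - 35) = -72525*0 = 0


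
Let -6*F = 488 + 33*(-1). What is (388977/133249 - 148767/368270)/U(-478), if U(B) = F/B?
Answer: 176992175327238/11163791099825 ≈ 15.854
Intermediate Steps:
F = -455/6 (F = -(488 + 33*(-1))/6 = -(488 - 33)/6 = -⅙*455 = -455/6 ≈ -75.833)
U(B) = -455/(6*B)
(388977/133249 - 148767/368270)/U(-478) = (388977/133249 - 148767/368270)/((-455/6/(-478))) = (388977*(1/133249) - 148767*1/368270)/((-455/6*(-1/478))) = (388977/133249 - 148767/368270)/(455/2868) = (123425505807/49071609230)*(2868/455) = 176992175327238/11163791099825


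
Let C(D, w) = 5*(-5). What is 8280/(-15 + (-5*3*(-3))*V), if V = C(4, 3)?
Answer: -138/19 ≈ -7.2632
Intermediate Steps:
C(D, w) = -25
V = -25
8280/(-15 + (-5*3*(-3))*V) = 8280/(-15 + (-5*3*(-3))*(-25)) = 8280/(-15 - 15*(-3)*(-25)) = 8280/(-15 + 45*(-25)) = 8280/(-15 - 1125) = 8280/(-1140) = 8280*(-1/1140) = -138/19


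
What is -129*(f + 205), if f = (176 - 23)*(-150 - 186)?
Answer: 6605187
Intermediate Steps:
f = -51408 (f = 153*(-336) = -51408)
-129*(f + 205) = -129*(-51408 + 205) = -129*(-51203) = 6605187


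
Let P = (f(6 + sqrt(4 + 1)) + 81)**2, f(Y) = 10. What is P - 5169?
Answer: 3112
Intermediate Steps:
P = 8281 (P = (10 + 81)**2 = 91**2 = 8281)
P - 5169 = 8281 - 5169 = 3112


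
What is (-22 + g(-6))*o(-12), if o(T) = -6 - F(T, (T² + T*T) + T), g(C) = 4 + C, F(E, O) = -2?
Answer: 96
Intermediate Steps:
o(T) = -4 (o(T) = -6 - 1*(-2) = -6 + 2 = -4)
(-22 + g(-6))*o(-12) = (-22 + (4 - 6))*(-4) = (-22 - 2)*(-4) = -24*(-4) = 96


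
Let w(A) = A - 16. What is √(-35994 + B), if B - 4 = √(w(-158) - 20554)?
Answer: √(-35990 + 2*I*√5182) ≈ 0.3795 + 189.71*I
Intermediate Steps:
w(A) = -16 + A
B = 4 + 2*I*√5182 (B = 4 + √((-16 - 158) - 20554) = 4 + √(-174 - 20554) = 4 + √(-20728) = 4 + 2*I*√5182 ≈ 4.0 + 143.97*I)
√(-35994 + B) = √(-35994 + (4 + 2*I*√5182)) = √(-35990 + 2*I*√5182)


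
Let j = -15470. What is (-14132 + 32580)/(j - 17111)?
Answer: -18448/32581 ≈ -0.56622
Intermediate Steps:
(-14132 + 32580)/(j - 17111) = (-14132 + 32580)/(-15470 - 17111) = 18448/(-32581) = 18448*(-1/32581) = -18448/32581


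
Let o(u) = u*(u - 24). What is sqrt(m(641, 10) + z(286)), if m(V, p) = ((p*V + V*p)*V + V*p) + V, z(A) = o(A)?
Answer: sqrt(8299603) ≈ 2880.9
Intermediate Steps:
o(u) = u*(-24 + u)
z(A) = A*(-24 + A)
m(V, p) = V + V*p + 2*p*V**2 (m(V, p) = ((V*p + V*p)*V + V*p) + V = ((2*V*p)*V + V*p) + V = (2*p*V**2 + V*p) + V = (V*p + 2*p*V**2) + V = V + V*p + 2*p*V**2)
sqrt(m(641, 10) + z(286)) = sqrt(641*(1 + 10 + 2*641*10) + 286*(-24 + 286)) = sqrt(641*(1 + 10 + 12820) + 286*262) = sqrt(641*12831 + 74932) = sqrt(8224671 + 74932) = sqrt(8299603)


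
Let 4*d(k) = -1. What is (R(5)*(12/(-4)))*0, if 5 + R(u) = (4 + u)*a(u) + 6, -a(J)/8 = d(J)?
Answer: 0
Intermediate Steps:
d(k) = -¼ (d(k) = (¼)*(-1) = -¼)
a(J) = 2 (a(J) = -8*(-¼) = 2)
R(u) = 9 + 2*u (R(u) = -5 + ((4 + u)*2 + 6) = -5 + ((8 + 2*u) + 6) = -5 + (14 + 2*u) = 9 + 2*u)
(R(5)*(12/(-4)))*0 = ((9 + 2*5)*(12/(-4)))*0 = ((9 + 10)*(12*(-¼)))*0 = (19*(-3))*0 = -57*0 = 0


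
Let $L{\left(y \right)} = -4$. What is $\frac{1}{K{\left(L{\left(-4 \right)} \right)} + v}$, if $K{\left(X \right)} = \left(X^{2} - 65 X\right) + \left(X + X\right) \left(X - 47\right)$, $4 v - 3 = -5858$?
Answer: $- \frac{4}{3119} \approx -0.0012825$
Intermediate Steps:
$v = - \frac{5855}{4}$ ($v = \frac{3}{4} + \frac{1}{4} \left(-5858\right) = \frac{3}{4} - \frac{2929}{2} = - \frac{5855}{4} \approx -1463.8$)
$K{\left(X \right)} = X^{2} - 65 X + 2 X \left(-47 + X\right)$ ($K{\left(X \right)} = \left(X^{2} - 65 X\right) + 2 X \left(-47 + X\right) = X^{2} - 65 X + 2 X \left(-47 + X\right)$)
$\frac{1}{K{\left(L{\left(-4 \right)} \right)} + v} = \frac{1}{3 \left(-4\right) \left(-53 - 4\right) - \frac{5855}{4}} = \frac{1}{3 \left(-4\right) \left(-57\right) - \frac{5855}{4}} = \frac{1}{684 - \frac{5855}{4}} = \frac{1}{- \frac{3119}{4}} = - \frac{4}{3119}$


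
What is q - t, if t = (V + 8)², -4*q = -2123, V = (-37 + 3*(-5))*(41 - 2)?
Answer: -16319477/4 ≈ -4.0799e+6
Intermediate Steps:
V = -2028 (V = (-37 - 15)*39 = -52*39 = -2028)
q = 2123/4 (q = -¼*(-2123) = 2123/4 ≈ 530.75)
t = 4080400 (t = (-2028 + 8)² = (-2020)² = 4080400)
q - t = 2123/4 - 1*4080400 = 2123/4 - 4080400 = -16319477/4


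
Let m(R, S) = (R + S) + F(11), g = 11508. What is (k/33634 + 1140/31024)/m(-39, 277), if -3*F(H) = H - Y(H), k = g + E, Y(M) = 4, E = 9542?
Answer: 259274235/92215884964 ≈ 0.0028116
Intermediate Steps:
k = 21050 (k = 11508 + 9542 = 21050)
F(H) = 4/3 - H/3 (F(H) = -(H - 1*4)/3 = -(H - 4)/3 = -(-4 + H)/3 = 4/3 - H/3)
m(R, S) = -7/3 + R + S (m(R, S) = (R + S) + (4/3 - 1/3*11) = (R + S) + (4/3 - 11/3) = (R + S) - 7/3 = -7/3 + R + S)
(k/33634 + 1140/31024)/m(-39, 277) = (21050/33634 + 1140/31024)/(-7/3 - 39 + 277) = (21050*(1/33634) + 1140*(1/31024))/(707/3) = (10525/16817 + 285/7756)*(3/707) = (86424745/130432652)*(3/707) = 259274235/92215884964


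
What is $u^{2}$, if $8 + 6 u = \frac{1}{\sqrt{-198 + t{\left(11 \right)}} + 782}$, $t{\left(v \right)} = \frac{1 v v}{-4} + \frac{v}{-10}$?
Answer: $\frac{\left(48932448 + i \sqrt{22935}\right)^{2}}{1347271780450401} \approx 1.7772 + 1.1001 \cdot 10^{-5} i$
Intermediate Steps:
$t{\left(v \right)} = - \frac{v^{2}}{4} - \frac{v}{10}$ ($t{\left(v \right)} = v v \left(- \frac{1}{4}\right) + v \left(- \frac{1}{10}\right) = v^{2} \left(- \frac{1}{4}\right) - \frac{v}{10} = - \frac{v^{2}}{4} - \frac{v}{10}$)
$u = - \frac{4}{3} + \frac{1}{6 \left(782 + \frac{i \sqrt{22935}}{10}\right)}$ ($u = - \frac{4}{3} + \frac{1}{6 \left(\sqrt{-198 - \frac{11 \left(2 + 5 \cdot 11\right)}{20}} + 782\right)} = - \frac{4}{3} + \frac{1}{6 \left(\sqrt{-198 - \frac{11 \left(2 + 55\right)}{20}} + 782\right)} = - \frac{4}{3} + \frac{1}{6 \left(\sqrt{-198 - \frac{11}{20} \cdot 57} + 782\right)} = - \frac{4}{3} + \frac{1}{6 \left(\sqrt{-198 - \frac{627}{20}} + 782\right)} = - \frac{4}{3} + \frac{1}{6 \left(\sqrt{- \frac{4587}{20}} + 782\right)} = - \frac{4}{3} + \frac{1}{6 \left(\frac{i \sqrt{22935}}{10} + 782\right)} = - \frac{4}{3} + \frac{1}{6 \left(782 + \frac{i \sqrt{22935}}{10}\right)} \approx -1.3331 - 4.1259 \cdot 10^{-6} i$)
$u^{2} = \left(- \frac{16310816}{12235067} - \frac{i \sqrt{22935}}{36705201}\right)^{2}$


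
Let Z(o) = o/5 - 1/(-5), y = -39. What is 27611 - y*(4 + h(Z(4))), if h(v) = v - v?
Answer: 27767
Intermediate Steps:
Z(o) = 1/5 + o/5 (Z(o) = o*(1/5) - 1*(-1/5) = o/5 + 1/5 = 1/5 + o/5)
h(v) = 0
27611 - y*(4 + h(Z(4))) = 27611 - (-39)*(4 + 0) = 27611 - (-39)*4 = 27611 - 1*(-156) = 27611 + 156 = 27767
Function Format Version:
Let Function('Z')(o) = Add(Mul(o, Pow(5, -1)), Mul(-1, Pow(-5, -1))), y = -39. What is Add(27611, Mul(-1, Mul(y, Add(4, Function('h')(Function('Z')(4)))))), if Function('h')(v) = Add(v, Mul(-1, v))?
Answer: 27767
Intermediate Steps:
Function('Z')(o) = Add(Rational(1, 5), Mul(Rational(1, 5), o)) (Function('Z')(o) = Add(Mul(o, Rational(1, 5)), Mul(-1, Rational(-1, 5))) = Add(Mul(Rational(1, 5), o), Rational(1, 5)) = Add(Rational(1, 5), Mul(Rational(1, 5), o)))
Function('h')(v) = 0
Add(27611, Mul(-1, Mul(y, Add(4, Function('h')(Function('Z')(4)))))) = Add(27611, Mul(-1, Mul(-39, Add(4, 0)))) = Add(27611, Mul(-1, Mul(-39, 4))) = Add(27611, Mul(-1, -156)) = Add(27611, 156) = 27767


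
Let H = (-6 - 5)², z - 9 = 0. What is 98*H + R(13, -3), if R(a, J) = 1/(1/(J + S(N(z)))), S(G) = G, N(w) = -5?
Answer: 11850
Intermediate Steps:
z = 9 (z = 9 + 0 = 9)
H = 121 (H = (-11)² = 121)
R(a, J) = -5 + J (R(a, J) = 1/(1/(J - 5)) = 1/(1/(-5 + J)) = -5 + J)
98*H + R(13, -3) = 98*121 + (-5 - 3) = 11858 - 8 = 11850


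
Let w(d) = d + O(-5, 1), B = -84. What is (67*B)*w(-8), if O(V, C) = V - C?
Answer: 78792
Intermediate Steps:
w(d) = -6 + d (w(d) = d + (-5 - 1*1) = d + (-5 - 1) = d - 6 = -6 + d)
(67*B)*w(-8) = (67*(-84))*(-6 - 8) = -5628*(-14) = 78792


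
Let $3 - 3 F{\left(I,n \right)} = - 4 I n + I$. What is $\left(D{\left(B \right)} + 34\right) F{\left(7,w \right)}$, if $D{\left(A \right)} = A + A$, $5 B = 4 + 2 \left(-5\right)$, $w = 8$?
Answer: $\frac{6952}{3} \approx 2317.3$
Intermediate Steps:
$F{\left(I,n \right)} = 1 - \frac{I}{3} + \frac{4 I n}{3}$ ($F{\left(I,n \right)} = 1 - \frac{- 4 I n + I}{3} = 1 - \frac{I - 4 I n}{3} = 1 + \left(- \frac{I}{3} + \frac{4 I n}{3}\right) = 1 - \frac{I}{3} + \frac{4 I n}{3}$)
$B = - \frac{6}{5}$ ($B = \frac{4 + 2 \left(-5\right)}{5} = \frac{4 - 10}{5} = \frac{1}{5} \left(-6\right) = - \frac{6}{5} \approx -1.2$)
$D{\left(A \right)} = 2 A$
$\left(D{\left(B \right)} + 34\right) F{\left(7,w \right)} = \left(2 \left(- \frac{6}{5}\right) + 34\right) \left(1 - \frac{7}{3} + \frac{4}{3} \cdot 7 \cdot 8\right) = \left(- \frac{12}{5} + 34\right) \left(1 - \frac{7}{3} + \frac{224}{3}\right) = \frac{158}{5} \cdot \frac{220}{3} = \frac{6952}{3}$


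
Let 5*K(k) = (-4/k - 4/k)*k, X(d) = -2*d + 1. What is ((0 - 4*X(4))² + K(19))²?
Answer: 15303744/25 ≈ 6.1215e+5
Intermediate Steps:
X(d) = 1 - 2*d
K(k) = -8/5 (K(k) = ((-4/k - 4/k)*k)/5 = ((-8/k)*k)/5 = (⅕)*(-8) = -8/5)
((0 - 4*X(4))² + K(19))² = ((0 - 4*(1 - 2*4))² - 8/5)² = ((0 - 4*(1 - 8))² - 8/5)² = ((0 - 4*(-7))² - 8/5)² = ((0 + 28)² - 8/5)² = (28² - 8/5)² = (784 - 8/5)² = (3912/5)² = 15303744/25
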